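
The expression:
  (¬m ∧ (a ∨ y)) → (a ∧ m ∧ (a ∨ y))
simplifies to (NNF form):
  m ∨ (¬a ∧ ¬y)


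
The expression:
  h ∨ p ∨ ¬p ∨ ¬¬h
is always true.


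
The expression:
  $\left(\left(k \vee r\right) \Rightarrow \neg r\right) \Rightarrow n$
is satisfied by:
  {r: True, n: True}
  {r: True, n: False}
  {n: True, r: False}


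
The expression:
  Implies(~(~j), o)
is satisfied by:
  {o: True, j: False}
  {j: False, o: False}
  {j: True, o: True}


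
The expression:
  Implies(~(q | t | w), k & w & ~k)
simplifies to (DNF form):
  q | t | w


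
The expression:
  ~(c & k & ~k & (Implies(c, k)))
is always true.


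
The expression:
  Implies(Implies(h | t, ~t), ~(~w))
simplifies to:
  t | w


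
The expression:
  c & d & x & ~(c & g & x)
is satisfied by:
  {c: True, d: True, x: True, g: False}


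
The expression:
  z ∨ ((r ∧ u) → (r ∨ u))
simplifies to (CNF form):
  True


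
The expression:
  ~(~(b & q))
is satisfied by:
  {b: True, q: True}


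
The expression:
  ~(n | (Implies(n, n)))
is never true.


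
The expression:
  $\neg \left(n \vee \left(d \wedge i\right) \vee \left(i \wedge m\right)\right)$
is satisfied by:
  {n: False, d: False, i: False, m: False}
  {m: True, n: False, d: False, i: False}
  {d: True, m: False, n: False, i: False}
  {m: True, d: True, n: False, i: False}
  {i: True, m: False, n: False, d: False}


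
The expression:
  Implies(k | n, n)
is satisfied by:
  {n: True, k: False}
  {k: False, n: False}
  {k: True, n: True}


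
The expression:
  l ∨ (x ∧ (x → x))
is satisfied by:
  {x: True, l: True}
  {x: True, l: False}
  {l: True, x: False}


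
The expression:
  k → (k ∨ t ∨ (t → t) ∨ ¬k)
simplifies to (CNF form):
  True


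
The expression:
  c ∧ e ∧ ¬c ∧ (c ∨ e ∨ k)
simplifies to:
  False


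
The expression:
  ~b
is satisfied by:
  {b: False}


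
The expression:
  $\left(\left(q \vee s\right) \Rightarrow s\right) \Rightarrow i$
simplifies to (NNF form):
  $i \vee \left(q \wedge \neg s\right)$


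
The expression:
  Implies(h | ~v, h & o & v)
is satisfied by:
  {o: True, v: True, h: False}
  {v: True, h: False, o: False}
  {o: True, h: True, v: True}


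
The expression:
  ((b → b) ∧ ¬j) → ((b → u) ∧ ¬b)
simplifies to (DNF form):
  j ∨ ¬b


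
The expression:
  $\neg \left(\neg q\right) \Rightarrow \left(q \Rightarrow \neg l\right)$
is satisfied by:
  {l: False, q: False}
  {q: True, l: False}
  {l: True, q: False}


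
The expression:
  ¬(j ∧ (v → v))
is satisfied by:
  {j: False}


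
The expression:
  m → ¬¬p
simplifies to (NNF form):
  p ∨ ¬m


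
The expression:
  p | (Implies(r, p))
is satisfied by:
  {p: True, r: False}
  {r: False, p: False}
  {r: True, p: True}


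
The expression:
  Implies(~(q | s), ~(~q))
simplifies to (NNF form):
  q | s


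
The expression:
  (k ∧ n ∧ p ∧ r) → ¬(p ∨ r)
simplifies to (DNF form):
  ¬k ∨ ¬n ∨ ¬p ∨ ¬r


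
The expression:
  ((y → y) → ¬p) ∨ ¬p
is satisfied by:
  {p: False}


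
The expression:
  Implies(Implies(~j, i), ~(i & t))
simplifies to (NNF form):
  ~i | ~t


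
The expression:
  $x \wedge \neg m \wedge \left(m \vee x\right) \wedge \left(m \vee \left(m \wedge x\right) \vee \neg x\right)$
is never true.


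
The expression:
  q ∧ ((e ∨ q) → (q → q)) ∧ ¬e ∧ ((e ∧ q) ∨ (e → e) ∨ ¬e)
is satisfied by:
  {q: True, e: False}


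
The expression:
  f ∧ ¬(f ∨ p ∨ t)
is never true.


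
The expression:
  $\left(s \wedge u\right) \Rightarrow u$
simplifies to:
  $\text{True}$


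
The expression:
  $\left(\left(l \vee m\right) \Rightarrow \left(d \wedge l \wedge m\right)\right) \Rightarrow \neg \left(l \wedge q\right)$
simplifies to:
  $\neg d \vee \neg l \vee \neg m \vee \neg q$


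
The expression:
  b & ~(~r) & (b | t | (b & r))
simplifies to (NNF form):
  b & r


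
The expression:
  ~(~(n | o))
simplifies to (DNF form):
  n | o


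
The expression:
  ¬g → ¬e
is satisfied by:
  {g: True, e: False}
  {e: False, g: False}
  {e: True, g: True}


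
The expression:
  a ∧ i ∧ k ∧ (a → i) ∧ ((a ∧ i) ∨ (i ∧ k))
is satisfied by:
  {a: True, i: True, k: True}


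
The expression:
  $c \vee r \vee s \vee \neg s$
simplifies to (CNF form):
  $\text{True}$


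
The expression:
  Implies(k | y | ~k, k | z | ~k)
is always true.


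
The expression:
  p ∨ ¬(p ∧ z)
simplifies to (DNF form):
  True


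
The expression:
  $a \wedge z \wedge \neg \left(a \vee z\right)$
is never true.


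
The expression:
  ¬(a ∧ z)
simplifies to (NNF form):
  ¬a ∨ ¬z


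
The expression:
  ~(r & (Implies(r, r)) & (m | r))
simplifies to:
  ~r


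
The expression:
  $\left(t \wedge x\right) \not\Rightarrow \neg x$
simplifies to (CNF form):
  $t \wedge x$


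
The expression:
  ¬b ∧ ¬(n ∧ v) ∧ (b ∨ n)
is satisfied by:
  {n: True, v: False, b: False}


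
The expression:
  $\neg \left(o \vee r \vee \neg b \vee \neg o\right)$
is never true.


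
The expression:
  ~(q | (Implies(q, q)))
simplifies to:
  False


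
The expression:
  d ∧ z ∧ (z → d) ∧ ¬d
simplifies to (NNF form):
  False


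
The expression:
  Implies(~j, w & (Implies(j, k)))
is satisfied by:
  {w: True, j: True}
  {w: True, j: False}
  {j: True, w: False}


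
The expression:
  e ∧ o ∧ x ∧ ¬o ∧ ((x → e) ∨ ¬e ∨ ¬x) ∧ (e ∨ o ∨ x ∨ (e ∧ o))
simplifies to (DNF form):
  False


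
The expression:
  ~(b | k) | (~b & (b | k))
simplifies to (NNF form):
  ~b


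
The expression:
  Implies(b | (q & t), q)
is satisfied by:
  {q: True, b: False}
  {b: False, q: False}
  {b: True, q: True}


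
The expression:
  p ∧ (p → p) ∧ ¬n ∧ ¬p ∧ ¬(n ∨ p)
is never true.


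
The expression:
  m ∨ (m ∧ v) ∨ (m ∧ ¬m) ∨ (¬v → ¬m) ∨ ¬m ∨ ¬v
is always true.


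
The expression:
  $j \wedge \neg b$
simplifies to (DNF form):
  $j \wedge \neg b$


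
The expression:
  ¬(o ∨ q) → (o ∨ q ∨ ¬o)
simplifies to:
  True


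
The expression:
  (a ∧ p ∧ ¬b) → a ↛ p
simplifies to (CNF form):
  b ∨ ¬a ∨ ¬p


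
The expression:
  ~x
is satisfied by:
  {x: False}


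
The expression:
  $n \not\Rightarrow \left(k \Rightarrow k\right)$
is never true.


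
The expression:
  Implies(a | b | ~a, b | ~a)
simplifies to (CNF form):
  b | ~a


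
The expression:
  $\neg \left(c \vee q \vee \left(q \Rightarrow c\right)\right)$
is never true.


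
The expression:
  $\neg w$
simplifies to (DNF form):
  $\neg w$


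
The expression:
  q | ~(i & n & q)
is always true.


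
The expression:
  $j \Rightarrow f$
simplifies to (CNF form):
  $f \vee \neg j$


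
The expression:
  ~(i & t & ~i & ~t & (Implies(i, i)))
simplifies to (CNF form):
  True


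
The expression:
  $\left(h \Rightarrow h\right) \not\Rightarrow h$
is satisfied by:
  {h: False}


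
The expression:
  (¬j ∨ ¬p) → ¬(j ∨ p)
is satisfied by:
  {j: False, p: False}
  {p: True, j: True}


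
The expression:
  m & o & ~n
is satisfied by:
  {m: True, o: True, n: False}


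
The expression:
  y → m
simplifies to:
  m ∨ ¬y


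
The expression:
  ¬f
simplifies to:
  ¬f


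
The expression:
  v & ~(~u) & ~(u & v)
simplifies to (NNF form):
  False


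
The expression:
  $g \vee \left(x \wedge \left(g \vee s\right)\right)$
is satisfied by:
  {g: True, s: True, x: True}
  {g: True, s: True, x: False}
  {g: True, x: True, s: False}
  {g: True, x: False, s: False}
  {s: True, x: True, g: False}


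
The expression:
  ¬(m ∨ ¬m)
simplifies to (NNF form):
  False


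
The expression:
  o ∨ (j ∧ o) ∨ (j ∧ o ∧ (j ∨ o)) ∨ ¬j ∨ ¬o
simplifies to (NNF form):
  True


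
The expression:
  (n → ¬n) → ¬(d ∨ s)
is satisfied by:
  {n: True, s: False, d: False}
  {n: True, d: True, s: False}
  {n: True, s: True, d: False}
  {n: True, d: True, s: True}
  {d: False, s: False, n: False}


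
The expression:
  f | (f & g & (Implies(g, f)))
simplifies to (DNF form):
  f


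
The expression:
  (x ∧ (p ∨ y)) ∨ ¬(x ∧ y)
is always true.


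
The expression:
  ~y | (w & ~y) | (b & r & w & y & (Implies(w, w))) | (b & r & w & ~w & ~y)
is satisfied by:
  {r: True, b: True, w: True, y: False}
  {r: True, b: True, w: False, y: False}
  {r: True, w: True, b: False, y: False}
  {r: True, w: False, b: False, y: False}
  {b: True, w: True, r: False, y: False}
  {b: True, r: False, w: False, y: False}
  {b: False, w: True, r: False, y: False}
  {b: False, r: False, w: False, y: False}
  {r: True, y: True, b: True, w: True}


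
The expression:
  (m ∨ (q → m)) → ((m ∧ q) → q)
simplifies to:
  True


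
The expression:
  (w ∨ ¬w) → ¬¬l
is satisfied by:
  {l: True}


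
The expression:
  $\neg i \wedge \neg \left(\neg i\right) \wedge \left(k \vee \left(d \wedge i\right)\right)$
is never true.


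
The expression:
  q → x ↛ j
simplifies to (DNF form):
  (x ∧ ¬j) ∨ ¬q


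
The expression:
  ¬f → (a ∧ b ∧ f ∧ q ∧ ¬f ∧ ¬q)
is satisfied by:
  {f: True}


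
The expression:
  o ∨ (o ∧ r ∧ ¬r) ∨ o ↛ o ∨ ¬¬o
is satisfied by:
  {o: True}


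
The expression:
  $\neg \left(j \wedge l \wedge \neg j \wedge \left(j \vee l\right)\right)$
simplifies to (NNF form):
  $\text{True}$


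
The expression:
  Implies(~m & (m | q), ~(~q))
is always true.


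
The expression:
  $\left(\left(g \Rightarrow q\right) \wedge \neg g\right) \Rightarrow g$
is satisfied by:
  {g: True}


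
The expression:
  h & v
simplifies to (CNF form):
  h & v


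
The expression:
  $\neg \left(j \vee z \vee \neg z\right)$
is never true.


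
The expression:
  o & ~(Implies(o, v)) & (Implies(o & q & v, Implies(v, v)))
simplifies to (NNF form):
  o & ~v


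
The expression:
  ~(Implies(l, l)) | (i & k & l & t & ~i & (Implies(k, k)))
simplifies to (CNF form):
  False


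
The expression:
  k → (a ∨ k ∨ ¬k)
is always true.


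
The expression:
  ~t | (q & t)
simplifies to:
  q | ~t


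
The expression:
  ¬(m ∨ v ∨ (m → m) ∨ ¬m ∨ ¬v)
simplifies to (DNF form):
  False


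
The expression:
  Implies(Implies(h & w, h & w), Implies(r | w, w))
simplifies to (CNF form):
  w | ~r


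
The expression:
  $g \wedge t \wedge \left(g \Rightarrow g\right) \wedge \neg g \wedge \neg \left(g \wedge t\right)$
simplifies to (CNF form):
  $\text{False}$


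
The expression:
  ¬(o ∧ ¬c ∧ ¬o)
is always true.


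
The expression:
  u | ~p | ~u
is always true.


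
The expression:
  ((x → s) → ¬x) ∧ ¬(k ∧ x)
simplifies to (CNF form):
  (¬k ∨ ¬x) ∧ (¬s ∨ ¬x)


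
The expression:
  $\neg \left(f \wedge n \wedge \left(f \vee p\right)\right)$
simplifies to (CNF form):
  $\neg f \vee \neg n$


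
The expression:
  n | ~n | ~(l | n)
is always true.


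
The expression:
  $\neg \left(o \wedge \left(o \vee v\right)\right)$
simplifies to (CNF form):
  $\neg o$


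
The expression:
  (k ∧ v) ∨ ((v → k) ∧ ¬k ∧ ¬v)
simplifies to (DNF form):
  (k ∧ v) ∨ (¬k ∧ ¬v)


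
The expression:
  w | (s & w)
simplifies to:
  w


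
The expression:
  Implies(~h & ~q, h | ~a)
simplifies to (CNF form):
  h | q | ~a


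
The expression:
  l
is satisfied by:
  {l: True}


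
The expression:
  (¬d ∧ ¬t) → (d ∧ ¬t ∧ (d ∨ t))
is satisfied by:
  {d: True, t: True}
  {d: True, t: False}
  {t: True, d: False}


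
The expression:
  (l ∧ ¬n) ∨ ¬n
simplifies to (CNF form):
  ¬n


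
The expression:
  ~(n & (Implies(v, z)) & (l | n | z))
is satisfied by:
  {v: True, n: False, z: False}
  {v: False, n: False, z: False}
  {z: True, v: True, n: False}
  {z: True, v: False, n: False}
  {n: True, v: True, z: False}


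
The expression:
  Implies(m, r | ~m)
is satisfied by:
  {r: True, m: False}
  {m: False, r: False}
  {m: True, r: True}


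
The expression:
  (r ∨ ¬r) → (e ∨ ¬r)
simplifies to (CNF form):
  e ∨ ¬r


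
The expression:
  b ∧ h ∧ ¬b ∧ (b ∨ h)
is never true.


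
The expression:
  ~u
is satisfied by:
  {u: False}


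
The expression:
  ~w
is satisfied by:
  {w: False}


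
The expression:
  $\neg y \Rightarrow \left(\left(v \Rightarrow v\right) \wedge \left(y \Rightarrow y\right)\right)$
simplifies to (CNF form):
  $\text{True}$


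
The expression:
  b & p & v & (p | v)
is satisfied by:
  {p: True, b: True, v: True}


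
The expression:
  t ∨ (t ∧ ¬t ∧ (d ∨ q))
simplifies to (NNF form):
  t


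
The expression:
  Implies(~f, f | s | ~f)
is always true.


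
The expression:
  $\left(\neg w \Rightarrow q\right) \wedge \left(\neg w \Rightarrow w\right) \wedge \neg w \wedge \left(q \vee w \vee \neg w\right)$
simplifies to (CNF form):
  $\text{False}$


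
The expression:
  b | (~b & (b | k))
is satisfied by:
  {b: True, k: True}
  {b: True, k: False}
  {k: True, b: False}


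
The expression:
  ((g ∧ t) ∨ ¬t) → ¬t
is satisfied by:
  {g: False, t: False}
  {t: True, g: False}
  {g: True, t: False}


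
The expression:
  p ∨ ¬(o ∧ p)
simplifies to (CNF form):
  True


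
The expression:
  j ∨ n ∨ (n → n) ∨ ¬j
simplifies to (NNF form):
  True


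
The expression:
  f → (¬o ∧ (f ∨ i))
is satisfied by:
  {o: False, f: False}
  {f: True, o: False}
  {o: True, f: False}


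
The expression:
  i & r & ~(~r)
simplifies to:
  i & r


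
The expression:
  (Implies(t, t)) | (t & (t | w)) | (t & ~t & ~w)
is always true.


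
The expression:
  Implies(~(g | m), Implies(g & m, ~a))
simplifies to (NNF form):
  True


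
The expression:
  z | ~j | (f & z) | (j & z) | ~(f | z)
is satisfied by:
  {z: True, j: False, f: False}
  {z: False, j: False, f: False}
  {f: True, z: True, j: False}
  {f: True, z: False, j: False}
  {j: True, z: True, f: False}
  {j: True, z: False, f: False}
  {j: True, f: True, z: True}


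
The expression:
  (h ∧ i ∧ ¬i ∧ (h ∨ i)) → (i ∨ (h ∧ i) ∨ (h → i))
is always true.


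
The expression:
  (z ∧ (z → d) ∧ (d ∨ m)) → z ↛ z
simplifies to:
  ¬d ∨ ¬z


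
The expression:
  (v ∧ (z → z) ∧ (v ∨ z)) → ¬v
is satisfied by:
  {v: False}


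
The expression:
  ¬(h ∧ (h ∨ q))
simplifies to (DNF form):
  ¬h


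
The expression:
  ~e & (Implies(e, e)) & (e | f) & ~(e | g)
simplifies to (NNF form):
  f & ~e & ~g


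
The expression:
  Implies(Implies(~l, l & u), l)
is always true.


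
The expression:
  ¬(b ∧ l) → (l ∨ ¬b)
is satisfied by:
  {l: True, b: False}
  {b: False, l: False}
  {b: True, l: True}


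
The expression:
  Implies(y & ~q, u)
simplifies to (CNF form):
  q | u | ~y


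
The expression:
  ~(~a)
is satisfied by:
  {a: True}


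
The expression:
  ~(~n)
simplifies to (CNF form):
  n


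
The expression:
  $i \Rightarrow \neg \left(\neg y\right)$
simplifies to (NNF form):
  $y \vee \neg i$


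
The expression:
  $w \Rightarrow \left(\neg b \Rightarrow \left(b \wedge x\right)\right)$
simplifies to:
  $b \vee \neg w$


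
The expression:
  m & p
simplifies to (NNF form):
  m & p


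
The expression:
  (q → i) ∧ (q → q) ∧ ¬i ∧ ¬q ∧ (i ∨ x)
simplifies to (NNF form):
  x ∧ ¬i ∧ ¬q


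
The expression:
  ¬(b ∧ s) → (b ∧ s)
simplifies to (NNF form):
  b ∧ s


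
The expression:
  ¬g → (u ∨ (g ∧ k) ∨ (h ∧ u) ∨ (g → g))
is always true.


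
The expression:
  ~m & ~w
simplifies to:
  ~m & ~w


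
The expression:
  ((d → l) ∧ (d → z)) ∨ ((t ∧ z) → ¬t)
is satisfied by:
  {l: True, t: False, z: False, d: False}
  {l: False, t: False, z: False, d: False}
  {l: True, d: True, t: False, z: False}
  {d: True, l: False, t: False, z: False}
  {l: True, z: True, d: False, t: False}
  {z: True, d: False, t: False, l: False}
  {l: True, d: True, z: True, t: False}
  {d: True, z: True, l: False, t: False}
  {l: True, t: True, d: False, z: False}
  {t: True, d: False, z: False, l: False}
  {l: True, d: True, t: True, z: False}
  {d: True, t: True, l: False, z: False}
  {l: True, z: True, t: True, d: False}
  {z: True, t: True, d: False, l: False}
  {l: True, d: True, z: True, t: True}


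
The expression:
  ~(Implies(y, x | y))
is never true.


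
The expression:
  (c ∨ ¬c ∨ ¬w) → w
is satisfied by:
  {w: True}


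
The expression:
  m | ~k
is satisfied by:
  {m: True, k: False}
  {k: False, m: False}
  {k: True, m: True}


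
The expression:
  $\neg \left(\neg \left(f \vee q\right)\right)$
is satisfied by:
  {q: True, f: True}
  {q: True, f: False}
  {f: True, q: False}


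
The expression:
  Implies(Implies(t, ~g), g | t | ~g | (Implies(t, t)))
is always true.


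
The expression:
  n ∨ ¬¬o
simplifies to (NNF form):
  n ∨ o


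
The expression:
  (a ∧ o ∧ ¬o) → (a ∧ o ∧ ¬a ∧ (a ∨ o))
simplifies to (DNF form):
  True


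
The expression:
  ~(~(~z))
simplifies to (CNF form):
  ~z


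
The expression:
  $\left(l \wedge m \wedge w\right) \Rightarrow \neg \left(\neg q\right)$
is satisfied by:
  {q: True, l: False, m: False, w: False}
  {q: False, l: False, m: False, w: False}
  {w: True, q: True, l: False, m: False}
  {w: True, q: False, l: False, m: False}
  {q: True, m: True, w: False, l: False}
  {m: True, w: False, l: False, q: False}
  {w: True, m: True, q: True, l: False}
  {w: True, m: True, q: False, l: False}
  {q: True, l: True, w: False, m: False}
  {l: True, w: False, m: False, q: False}
  {q: True, w: True, l: True, m: False}
  {w: True, l: True, q: False, m: False}
  {q: True, m: True, l: True, w: False}
  {m: True, l: True, w: False, q: False}
  {w: True, m: True, l: True, q: True}


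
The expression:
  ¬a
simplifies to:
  ¬a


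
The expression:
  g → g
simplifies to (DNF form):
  True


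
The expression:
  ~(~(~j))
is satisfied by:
  {j: False}


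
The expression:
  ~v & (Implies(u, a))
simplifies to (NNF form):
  ~v & (a | ~u)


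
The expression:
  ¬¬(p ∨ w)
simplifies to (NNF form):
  p ∨ w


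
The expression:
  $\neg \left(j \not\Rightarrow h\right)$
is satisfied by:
  {h: True, j: False}
  {j: False, h: False}
  {j: True, h: True}


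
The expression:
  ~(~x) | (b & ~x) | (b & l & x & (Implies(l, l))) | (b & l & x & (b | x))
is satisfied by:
  {b: True, x: True}
  {b: True, x: False}
  {x: True, b: False}


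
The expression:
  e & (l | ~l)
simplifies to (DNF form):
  e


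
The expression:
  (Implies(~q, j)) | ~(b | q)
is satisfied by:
  {q: True, j: True, b: False}
  {q: True, j: False, b: False}
  {j: True, q: False, b: False}
  {q: False, j: False, b: False}
  {b: True, q: True, j: True}
  {b: True, q: True, j: False}
  {b: True, j: True, q: False}


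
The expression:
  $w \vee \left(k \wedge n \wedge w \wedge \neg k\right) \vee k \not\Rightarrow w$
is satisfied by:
  {k: True, w: True}
  {k: True, w: False}
  {w: True, k: False}


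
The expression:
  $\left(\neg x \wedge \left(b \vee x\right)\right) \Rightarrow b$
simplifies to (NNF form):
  $\text{True}$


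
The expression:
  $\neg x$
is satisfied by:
  {x: False}


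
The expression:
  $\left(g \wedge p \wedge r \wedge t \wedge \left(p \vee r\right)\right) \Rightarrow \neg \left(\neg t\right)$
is always true.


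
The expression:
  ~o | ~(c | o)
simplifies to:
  ~o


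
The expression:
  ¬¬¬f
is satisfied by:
  {f: False}


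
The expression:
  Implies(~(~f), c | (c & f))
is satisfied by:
  {c: True, f: False}
  {f: False, c: False}
  {f: True, c: True}


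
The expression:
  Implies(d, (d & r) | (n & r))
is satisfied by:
  {r: True, d: False}
  {d: False, r: False}
  {d: True, r: True}


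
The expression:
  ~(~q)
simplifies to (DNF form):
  q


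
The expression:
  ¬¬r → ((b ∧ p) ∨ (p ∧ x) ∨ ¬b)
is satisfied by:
  {p: True, b: False, r: False}
  {p: False, b: False, r: False}
  {r: True, p: True, b: False}
  {r: True, p: False, b: False}
  {b: True, p: True, r: False}
  {b: True, p: False, r: False}
  {b: True, r: True, p: True}


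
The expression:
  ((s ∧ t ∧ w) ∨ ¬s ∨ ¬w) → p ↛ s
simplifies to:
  (p ∨ s) ∧ (w ∨ ¬s) ∧ (¬s ∨ ¬t)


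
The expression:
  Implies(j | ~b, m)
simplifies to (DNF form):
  m | (b & ~j)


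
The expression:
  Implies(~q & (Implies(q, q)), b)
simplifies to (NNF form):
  b | q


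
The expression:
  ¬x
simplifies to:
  ¬x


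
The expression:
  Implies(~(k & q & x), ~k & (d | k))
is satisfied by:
  {x: True, q: True, d: True, k: False}
  {x: True, d: True, q: False, k: False}
  {q: True, d: True, x: False, k: False}
  {d: True, x: False, q: False, k: False}
  {k: True, x: True, q: True, d: True}
  {k: True, x: True, q: True, d: False}


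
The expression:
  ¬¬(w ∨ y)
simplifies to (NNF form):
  w ∨ y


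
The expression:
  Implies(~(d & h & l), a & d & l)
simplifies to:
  d & l & (a | h)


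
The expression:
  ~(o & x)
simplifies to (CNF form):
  ~o | ~x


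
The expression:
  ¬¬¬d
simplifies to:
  ¬d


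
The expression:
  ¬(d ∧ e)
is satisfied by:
  {e: False, d: False}
  {d: True, e: False}
  {e: True, d: False}


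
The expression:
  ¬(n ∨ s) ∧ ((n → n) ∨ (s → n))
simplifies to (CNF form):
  ¬n ∧ ¬s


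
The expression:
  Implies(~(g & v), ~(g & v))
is always true.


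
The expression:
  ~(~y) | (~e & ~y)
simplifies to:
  y | ~e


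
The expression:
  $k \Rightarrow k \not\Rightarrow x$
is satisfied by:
  {k: False, x: False}
  {x: True, k: False}
  {k: True, x: False}


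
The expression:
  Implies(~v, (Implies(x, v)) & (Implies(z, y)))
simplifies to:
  v | (y & ~x) | (~x & ~z)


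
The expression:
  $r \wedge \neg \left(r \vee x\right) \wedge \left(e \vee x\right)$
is never true.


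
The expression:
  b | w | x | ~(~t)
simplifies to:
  b | t | w | x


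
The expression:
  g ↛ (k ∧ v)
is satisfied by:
  {g: True, k: False, v: False}
  {v: True, g: True, k: False}
  {k: True, g: True, v: False}


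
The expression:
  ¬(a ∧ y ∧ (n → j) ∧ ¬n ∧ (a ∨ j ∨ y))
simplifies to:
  n ∨ ¬a ∨ ¬y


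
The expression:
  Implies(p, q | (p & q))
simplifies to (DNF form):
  q | ~p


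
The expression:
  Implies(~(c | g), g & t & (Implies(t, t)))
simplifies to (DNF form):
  c | g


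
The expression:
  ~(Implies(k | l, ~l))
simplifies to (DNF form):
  l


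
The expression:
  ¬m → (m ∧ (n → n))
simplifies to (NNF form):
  m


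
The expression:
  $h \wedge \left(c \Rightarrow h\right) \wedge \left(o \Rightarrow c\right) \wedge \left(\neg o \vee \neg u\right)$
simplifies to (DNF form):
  $\left(h \wedge \neg o\right) \vee \left(c \wedge h \wedge \neg o\right) \vee \left(c \wedge h \wedge \neg u\right) \vee \left(h \wedge \neg o \wedge \neg u\right)$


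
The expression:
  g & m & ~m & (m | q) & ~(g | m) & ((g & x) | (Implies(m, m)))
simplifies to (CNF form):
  False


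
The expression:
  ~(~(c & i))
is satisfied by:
  {c: True, i: True}


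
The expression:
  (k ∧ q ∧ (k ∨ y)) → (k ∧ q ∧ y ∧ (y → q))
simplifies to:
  y ∨ ¬k ∨ ¬q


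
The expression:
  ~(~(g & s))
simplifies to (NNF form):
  g & s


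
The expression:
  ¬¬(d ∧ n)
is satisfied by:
  {d: True, n: True}


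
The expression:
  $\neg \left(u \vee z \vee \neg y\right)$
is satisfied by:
  {y: True, u: False, z: False}


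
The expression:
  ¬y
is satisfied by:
  {y: False}


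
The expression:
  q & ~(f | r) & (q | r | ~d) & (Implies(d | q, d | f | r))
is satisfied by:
  {d: True, q: True, r: False, f: False}


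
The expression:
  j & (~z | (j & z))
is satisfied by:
  {j: True}


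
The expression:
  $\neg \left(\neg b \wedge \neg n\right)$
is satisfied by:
  {n: True, b: True}
  {n: True, b: False}
  {b: True, n: False}


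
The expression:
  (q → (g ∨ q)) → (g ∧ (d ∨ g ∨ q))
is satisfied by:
  {g: True}


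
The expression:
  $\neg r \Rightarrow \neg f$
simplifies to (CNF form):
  $r \vee \neg f$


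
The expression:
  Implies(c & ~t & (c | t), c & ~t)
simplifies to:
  True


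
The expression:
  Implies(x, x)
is always true.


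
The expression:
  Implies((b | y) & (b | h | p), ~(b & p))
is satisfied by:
  {p: False, b: False}
  {b: True, p: False}
  {p: True, b: False}


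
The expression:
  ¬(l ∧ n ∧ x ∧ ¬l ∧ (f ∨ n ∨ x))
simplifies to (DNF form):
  True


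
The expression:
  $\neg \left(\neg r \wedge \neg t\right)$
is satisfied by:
  {r: True, t: True}
  {r: True, t: False}
  {t: True, r: False}


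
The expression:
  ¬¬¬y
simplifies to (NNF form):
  ¬y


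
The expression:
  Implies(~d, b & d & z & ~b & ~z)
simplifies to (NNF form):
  d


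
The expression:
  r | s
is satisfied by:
  {r: True, s: True}
  {r: True, s: False}
  {s: True, r: False}


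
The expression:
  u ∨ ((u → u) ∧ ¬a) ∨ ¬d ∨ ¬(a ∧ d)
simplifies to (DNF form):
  u ∨ ¬a ∨ ¬d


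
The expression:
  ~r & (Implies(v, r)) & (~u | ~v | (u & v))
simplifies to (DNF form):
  ~r & ~v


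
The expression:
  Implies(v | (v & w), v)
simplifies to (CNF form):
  True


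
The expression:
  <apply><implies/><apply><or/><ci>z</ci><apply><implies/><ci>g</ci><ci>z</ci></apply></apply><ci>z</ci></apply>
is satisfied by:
  {z: True, g: True}
  {z: True, g: False}
  {g: True, z: False}


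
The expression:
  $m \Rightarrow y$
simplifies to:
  $y \vee \neg m$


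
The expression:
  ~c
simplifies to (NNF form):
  ~c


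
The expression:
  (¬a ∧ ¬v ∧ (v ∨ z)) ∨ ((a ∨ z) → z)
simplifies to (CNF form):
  z ∨ ¬a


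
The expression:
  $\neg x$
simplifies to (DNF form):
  $\neg x$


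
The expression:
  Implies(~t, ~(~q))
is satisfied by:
  {t: True, q: True}
  {t: True, q: False}
  {q: True, t: False}


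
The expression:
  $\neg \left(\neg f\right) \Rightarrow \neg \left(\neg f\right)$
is always true.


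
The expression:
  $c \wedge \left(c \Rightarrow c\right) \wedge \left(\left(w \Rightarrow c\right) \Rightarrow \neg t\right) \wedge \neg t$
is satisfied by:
  {c: True, t: False}


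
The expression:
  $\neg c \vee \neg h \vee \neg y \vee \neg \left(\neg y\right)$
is always true.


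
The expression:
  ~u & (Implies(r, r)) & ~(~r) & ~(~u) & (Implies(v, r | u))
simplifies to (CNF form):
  False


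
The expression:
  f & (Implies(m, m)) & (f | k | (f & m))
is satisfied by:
  {f: True}


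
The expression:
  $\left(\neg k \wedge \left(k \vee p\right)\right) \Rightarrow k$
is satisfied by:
  {k: True, p: False}
  {p: False, k: False}
  {p: True, k: True}


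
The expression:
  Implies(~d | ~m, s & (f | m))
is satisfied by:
  {m: True, s: True, f: True, d: True}
  {m: True, s: True, f: True, d: False}
  {m: True, s: True, d: True, f: False}
  {m: True, s: True, d: False, f: False}
  {m: True, f: True, d: True, s: False}
  {m: True, f: False, d: True, s: False}
  {f: True, s: True, d: True, m: False}
  {f: True, s: True, d: False, m: False}


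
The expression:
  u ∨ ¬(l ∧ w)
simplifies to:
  u ∨ ¬l ∨ ¬w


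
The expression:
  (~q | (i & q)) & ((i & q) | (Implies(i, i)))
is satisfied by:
  {i: True, q: False}
  {q: False, i: False}
  {q: True, i: True}


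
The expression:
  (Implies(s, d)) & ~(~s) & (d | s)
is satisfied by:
  {s: True, d: True}


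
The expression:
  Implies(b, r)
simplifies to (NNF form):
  r | ~b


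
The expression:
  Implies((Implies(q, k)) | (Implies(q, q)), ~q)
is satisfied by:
  {q: False}


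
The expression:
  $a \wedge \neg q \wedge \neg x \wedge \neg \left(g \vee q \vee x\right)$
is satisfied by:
  {a: True, q: False, g: False, x: False}


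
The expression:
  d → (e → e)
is always true.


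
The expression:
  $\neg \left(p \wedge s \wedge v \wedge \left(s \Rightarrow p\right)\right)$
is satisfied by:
  {s: False, v: False, p: False}
  {p: True, s: False, v: False}
  {v: True, s: False, p: False}
  {p: True, v: True, s: False}
  {s: True, p: False, v: False}
  {p: True, s: True, v: False}
  {v: True, s: True, p: False}


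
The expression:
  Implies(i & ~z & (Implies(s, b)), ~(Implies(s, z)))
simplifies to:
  s | z | ~i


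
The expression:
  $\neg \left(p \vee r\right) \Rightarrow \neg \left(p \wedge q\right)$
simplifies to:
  $\text{True}$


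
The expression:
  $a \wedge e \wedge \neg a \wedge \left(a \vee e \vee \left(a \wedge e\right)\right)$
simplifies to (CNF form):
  $\text{False}$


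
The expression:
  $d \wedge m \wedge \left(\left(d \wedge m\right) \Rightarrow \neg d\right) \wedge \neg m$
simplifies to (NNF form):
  $\text{False}$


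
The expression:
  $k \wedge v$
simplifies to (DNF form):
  $k \wedge v$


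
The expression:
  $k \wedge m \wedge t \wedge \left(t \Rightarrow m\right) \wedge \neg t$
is never true.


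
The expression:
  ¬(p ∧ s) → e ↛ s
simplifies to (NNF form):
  (e ∧ ¬s) ∨ (p ∧ s)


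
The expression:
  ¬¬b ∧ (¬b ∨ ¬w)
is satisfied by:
  {b: True, w: False}


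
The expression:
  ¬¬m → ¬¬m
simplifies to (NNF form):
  True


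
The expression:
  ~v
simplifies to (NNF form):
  ~v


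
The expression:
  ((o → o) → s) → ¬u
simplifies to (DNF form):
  ¬s ∨ ¬u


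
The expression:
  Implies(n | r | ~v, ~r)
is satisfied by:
  {r: False}


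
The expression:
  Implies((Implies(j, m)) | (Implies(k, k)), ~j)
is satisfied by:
  {j: False}


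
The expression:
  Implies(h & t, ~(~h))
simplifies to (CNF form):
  True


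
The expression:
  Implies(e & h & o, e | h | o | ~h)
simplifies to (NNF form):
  True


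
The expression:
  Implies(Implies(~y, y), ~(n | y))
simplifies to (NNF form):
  ~y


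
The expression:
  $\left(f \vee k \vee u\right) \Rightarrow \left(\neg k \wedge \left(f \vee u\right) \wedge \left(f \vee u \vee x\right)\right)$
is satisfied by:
  {k: False}


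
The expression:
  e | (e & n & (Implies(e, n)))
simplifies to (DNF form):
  e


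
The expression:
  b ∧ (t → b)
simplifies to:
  b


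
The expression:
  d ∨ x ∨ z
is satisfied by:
  {x: True, d: True, z: True}
  {x: True, d: True, z: False}
  {x: True, z: True, d: False}
  {x: True, z: False, d: False}
  {d: True, z: True, x: False}
  {d: True, z: False, x: False}
  {z: True, d: False, x: False}


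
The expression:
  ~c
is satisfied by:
  {c: False}


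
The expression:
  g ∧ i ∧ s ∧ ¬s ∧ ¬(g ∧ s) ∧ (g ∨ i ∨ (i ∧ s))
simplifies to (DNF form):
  False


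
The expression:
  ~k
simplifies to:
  ~k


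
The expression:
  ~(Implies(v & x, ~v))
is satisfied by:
  {x: True, v: True}


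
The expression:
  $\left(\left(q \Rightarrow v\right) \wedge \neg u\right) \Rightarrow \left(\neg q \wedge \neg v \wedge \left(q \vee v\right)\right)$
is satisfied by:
  {u: True, q: True, v: False}
  {u: True, q: False, v: False}
  {u: True, v: True, q: True}
  {u: True, v: True, q: False}
  {q: True, v: False, u: False}


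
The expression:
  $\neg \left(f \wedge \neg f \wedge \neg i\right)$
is always true.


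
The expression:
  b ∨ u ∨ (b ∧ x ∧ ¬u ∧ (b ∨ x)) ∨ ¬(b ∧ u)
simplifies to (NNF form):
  True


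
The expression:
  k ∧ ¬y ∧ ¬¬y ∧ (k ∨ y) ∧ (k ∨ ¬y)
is never true.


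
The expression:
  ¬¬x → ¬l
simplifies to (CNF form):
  ¬l ∨ ¬x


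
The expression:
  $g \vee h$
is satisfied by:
  {g: True, h: True}
  {g: True, h: False}
  {h: True, g: False}


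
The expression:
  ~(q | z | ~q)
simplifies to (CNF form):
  False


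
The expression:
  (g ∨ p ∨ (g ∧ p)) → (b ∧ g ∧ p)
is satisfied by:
  {b: True, p: False, g: False}
  {b: False, p: False, g: False}
  {g: True, p: True, b: True}


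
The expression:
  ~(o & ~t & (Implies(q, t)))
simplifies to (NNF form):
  q | t | ~o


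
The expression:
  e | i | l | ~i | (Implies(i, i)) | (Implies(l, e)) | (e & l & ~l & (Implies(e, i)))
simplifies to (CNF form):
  True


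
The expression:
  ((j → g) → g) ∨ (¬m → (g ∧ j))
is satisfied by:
  {g: True, m: True, j: True}
  {g: True, m: True, j: False}
  {g: True, j: True, m: False}
  {g: True, j: False, m: False}
  {m: True, j: True, g: False}
  {m: True, j: False, g: False}
  {j: True, m: False, g: False}


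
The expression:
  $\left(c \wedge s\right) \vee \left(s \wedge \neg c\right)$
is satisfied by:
  {s: True}


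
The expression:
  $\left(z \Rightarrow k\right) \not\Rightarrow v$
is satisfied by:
  {k: True, v: False, z: False}
  {v: False, z: False, k: False}
  {k: True, z: True, v: False}


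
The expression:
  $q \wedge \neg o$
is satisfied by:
  {q: True, o: False}


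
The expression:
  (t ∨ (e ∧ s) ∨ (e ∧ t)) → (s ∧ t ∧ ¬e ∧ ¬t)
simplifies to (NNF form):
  ¬t ∧ (¬e ∨ ¬s)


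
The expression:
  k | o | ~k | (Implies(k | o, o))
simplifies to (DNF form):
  True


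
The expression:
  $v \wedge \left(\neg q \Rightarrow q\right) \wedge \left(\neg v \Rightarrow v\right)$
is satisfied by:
  {q: True, v: True}


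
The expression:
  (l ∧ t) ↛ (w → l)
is never true.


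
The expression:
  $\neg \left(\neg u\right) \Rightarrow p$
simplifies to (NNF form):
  $p \vee \neg u$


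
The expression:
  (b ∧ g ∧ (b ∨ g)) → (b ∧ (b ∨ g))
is always true.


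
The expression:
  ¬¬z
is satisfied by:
  {z: True}


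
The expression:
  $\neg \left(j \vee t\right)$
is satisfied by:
  {t: False, j: False}


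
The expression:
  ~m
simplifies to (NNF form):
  ~m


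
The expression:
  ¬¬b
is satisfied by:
  {b: True}


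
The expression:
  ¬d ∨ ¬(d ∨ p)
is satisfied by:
  {d: False}


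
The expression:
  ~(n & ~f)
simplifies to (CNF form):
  f | ~n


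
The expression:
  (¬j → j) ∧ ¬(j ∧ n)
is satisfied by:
  {j: True, n: False}


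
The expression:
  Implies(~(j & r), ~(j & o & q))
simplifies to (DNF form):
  r | ~j | ~o | ~q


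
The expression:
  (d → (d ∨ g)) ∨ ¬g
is always true.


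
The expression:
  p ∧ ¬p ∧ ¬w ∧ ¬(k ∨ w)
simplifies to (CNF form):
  False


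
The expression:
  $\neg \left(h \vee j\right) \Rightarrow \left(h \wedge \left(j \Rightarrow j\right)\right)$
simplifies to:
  $h \vee j$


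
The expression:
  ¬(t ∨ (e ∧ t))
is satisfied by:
  {t: False}


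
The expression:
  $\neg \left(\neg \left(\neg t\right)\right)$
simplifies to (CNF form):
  $\neg t$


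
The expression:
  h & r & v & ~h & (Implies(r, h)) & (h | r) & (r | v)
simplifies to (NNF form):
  False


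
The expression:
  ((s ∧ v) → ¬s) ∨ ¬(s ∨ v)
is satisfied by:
  {s: False, v: False}
  {v: True, s: False}
  {s: True, v: False}


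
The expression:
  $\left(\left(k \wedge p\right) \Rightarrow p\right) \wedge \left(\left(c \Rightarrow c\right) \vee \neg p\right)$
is always true.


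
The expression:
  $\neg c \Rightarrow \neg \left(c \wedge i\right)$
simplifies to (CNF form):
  $\text{True}$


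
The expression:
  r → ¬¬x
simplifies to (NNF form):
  x ∨ ¬r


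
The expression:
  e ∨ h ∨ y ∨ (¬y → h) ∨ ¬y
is always true.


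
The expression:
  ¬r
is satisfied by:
  {r: False}


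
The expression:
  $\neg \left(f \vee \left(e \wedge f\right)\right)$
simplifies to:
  $\neg f$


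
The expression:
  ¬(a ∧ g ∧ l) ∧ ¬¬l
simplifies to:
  l ∧ (¬a ∨ ¬g)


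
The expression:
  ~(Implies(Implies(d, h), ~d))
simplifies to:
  d & h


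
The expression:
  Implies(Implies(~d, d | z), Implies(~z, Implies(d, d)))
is always true.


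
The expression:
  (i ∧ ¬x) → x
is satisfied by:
  {x: True, i: False}
  {i: False, x: False}
  {i: True, x: True}


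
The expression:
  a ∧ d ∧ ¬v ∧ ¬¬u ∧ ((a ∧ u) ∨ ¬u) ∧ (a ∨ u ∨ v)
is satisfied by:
  {a: True, u: True, d: True, v: False}


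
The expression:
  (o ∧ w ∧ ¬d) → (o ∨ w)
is always true.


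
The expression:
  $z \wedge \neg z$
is never true.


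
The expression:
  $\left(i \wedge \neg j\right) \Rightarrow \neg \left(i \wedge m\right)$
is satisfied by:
  {j: True, m: False, i: False}
  {j: False, m: False, i: False}
  {i: True, j: True, m: False}
  {i: True, j: False, m: False}
  {m: True, j: True, i: False}
  {m: True, j: False, i: False}
  {m: True, i: True, j: True}


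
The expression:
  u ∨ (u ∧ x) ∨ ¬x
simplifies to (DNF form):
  u ∨ ¬x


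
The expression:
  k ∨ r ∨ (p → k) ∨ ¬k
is always true.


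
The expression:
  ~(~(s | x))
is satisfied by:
  {x: True, s: True}
  {x: True, s: False}
  {s: True, x: False}


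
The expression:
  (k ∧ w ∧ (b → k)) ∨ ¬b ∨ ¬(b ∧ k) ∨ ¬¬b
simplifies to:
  True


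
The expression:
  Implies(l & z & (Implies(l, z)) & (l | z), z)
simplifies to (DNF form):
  True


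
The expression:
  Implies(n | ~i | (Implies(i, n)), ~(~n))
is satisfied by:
  {i: True, n: True}
  {i: True, n: False}
  {n: True, i: False}


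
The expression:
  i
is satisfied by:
  {i: True}


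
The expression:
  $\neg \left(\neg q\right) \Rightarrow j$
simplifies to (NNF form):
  $j \vee \neg q$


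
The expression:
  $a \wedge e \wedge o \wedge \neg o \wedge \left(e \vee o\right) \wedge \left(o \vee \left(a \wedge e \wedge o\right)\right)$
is never true.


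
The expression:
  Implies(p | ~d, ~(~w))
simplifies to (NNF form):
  w | (d & ~p)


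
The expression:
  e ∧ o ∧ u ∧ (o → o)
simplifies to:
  e ∧ o ∧ u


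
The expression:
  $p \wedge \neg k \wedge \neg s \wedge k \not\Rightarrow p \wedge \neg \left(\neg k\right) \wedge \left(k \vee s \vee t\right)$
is never true.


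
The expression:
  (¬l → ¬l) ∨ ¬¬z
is always true.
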